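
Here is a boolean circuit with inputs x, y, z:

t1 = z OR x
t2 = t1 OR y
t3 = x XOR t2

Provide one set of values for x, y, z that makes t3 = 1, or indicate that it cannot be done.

t3 = x XOR t2 must be 1, so x and t2 differ.
Check with x=0 y=0 z=1:
t1 = z OR x = 1 OR 0 = 1
t2 = t1 OR y = 1 OR 0 = 1
t3 = x XOR t2 = 0 XOR 1 = 1
So t3 = 1 as required.

x=0 y=0 z=1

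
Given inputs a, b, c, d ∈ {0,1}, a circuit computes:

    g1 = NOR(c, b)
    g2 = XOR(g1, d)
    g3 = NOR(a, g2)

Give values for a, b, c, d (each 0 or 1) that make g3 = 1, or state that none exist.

a=0 b=1 c=1 d=0

g3 = NOR(a, g2) must be 1, so both a = 0 and g2 = 0.
Check with a=0 b=1 c=1 d=0:
g1 = NOR(c, b) = NOR(1, 1) = 0
g2 = XOR(g1, d) = XOR(0, 0) = 0
g3 = NOR(a, g2) = NOR(0, 0) = 1
So g3 = 1 as required.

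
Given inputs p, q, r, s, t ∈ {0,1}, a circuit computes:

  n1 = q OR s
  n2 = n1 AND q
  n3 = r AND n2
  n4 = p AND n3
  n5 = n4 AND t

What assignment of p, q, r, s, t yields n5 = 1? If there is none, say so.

p=1, q=1, r=1, s=1, t=1

n5 = n4 AND t must be 1, so both n4 = 1 and t = 1.
n4 = p AND n3 must be 1, so both p = 1 and n3 = 1.
n3 = r AND n2 must be 1, so both r = 1 and n2 = 1.
Check with p=1, q=1, r=1, s=1, t=1:
n1 = q OR s = 1 OR 1 = 1
n2 = n1 AND q = 1 AND 1 = 1
n3 = r AND n2 = 1 AND 1 = 1
n4 = p AND n3 = 1 AND 1 = 1
n5 = n4 AND t = 1 AND 1 = 1
So n5 = 1 as required.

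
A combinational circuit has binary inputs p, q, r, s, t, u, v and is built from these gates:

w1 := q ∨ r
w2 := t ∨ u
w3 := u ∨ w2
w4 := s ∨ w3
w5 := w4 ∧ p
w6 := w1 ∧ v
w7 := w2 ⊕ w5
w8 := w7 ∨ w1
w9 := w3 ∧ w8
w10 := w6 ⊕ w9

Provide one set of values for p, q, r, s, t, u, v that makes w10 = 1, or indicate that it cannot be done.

p=0, q=0, r=1, s=0, t=1, u=1, v=0

w10 = w6 ⊕ w9 must be 1, so w6 and w9 differ.
Check with p=0, q=0, r=1, s=0, t=1, u=1, v=0:
w1 = q ∨ r = 0 ∨ 1 = 1
w2 = t ∨ u = 1 ∨ 1 = 1
w3 = u ∨ w2 = 1 ∨ 1 = 1
w4 = s ∨ w3 = 0 ∨ 1 = 1
w5 = w4 ∧ p = 1 ∧ 0 = 0
w6 = w1 ∧ v = 1 ∧ 0 = 0
w7 = w2 ⊕ w5 = 1 ⊕ 0 = 1
w8 = w7 ∨ w1 = 1 ∨ 1 = 1
w9 = w3 ∧ w8 = 1 ∧ 1 = 1
w10 = w6 ⊕ w9 = 0 ⊕ 1 = 1
So w10 = 1 as required.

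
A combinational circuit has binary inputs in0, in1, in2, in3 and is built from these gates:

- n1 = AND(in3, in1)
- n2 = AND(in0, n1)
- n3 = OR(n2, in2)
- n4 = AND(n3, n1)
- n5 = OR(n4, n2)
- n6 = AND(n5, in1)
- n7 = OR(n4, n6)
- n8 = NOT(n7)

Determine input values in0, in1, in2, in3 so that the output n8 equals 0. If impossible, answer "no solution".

n8 = NOT(n7) must be 0, so n7 = 1.
Check with in0=0, in1=1, in2=1, in3=1:
n1 = AND(in3, in1) = AND(1, 1) = 1
n2 = AND(in0, n1) = AND(0, 1) = 0
n3 = OR(n2, in2) = OR(0, 1) = 1
n4 = AND(n3, n1) = AND(1, 1) = 1
n5 = OR(n4, n2) = OR(1, 0) = 1
n6 = AND(n5, in1) = AND(1, 1) = 1
n7 = OR(n4, n6) = OR(1, 1) = 1
n8 = NOT(n7) = NOT 1 = 0
So n8 = 0 as required.

in0=0, in1=1, in2=1, in3=1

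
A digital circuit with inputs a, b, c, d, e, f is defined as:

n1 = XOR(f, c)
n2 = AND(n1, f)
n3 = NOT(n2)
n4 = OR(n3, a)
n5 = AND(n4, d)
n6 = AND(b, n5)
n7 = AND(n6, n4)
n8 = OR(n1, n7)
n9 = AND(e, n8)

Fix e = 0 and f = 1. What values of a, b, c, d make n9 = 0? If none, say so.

a=1 b=1 c=1 d=1

n9 = AND(e, n8) must be 0, so at least one of e, n8 is 0.
Check with e = 0 and f = 1 and a=1, b=1, c=1, d=1:
n1 = XOR(f, c) = XOR(1, 1) = 0
n2 = AND(n1, f) = AND(0, 1) = 0
n3 = NOT(n2) = NOT 0 = 1
n4 = OR(n3, a) = OR(1, 1) = 1
n5 = AND(n4, d) = AND(1, 1) = 1
n6 = AND(b, n5) = AND(1, 1) = 1
n7 = AND(n6, n4) = AND(1, 1) = 1
n8 = OR(n1, n7) = OR(0, 1) = 1
n9 = AND(e, n8) = AND(0, 1) = 0
So n9 = 0.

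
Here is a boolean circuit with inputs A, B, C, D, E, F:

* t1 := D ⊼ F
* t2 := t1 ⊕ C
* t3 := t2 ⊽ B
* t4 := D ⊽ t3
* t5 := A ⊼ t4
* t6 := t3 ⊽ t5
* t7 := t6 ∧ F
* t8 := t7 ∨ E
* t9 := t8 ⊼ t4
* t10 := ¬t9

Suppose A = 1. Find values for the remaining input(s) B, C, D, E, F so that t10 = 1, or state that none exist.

B=0, C=0, D=0, E=0, F=1

Check with A = 1 and B=0, C=0, D=0, E=0, F=1:
t1 = D ⊼ F = 0 ⊼ 1 = 1
t2 = t1 ⊕ C = 1 ⊕ 0 = 1
t3 = t2 ⊽ B = 1 ⊽ 0 = 0
t4 = D ⊽ t3 = 0 ⊽ 0 = 1
t5 = A ⊼ t4 = 1 ⊼ 1 = 0
t6 = t3 ⊽ t5 = 0 ⊽ 0 = 1
t7 = t6 ∧ F = 1 ∧ 1 = 1
t8 = t7 ∨ E = 1 ∨ 0 = 1
t9 = t8 ⊼ t4 = 1 ⊼ 1 = 0
t10 = ¬t9 = ¬0 = 1
So t10 = 1.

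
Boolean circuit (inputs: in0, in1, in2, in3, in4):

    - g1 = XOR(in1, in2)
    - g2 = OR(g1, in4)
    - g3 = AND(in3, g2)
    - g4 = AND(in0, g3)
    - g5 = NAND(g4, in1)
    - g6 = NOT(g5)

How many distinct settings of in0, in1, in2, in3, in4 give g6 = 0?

g6 = NOT(g5) must be 0, so g5 = 1.
g5 = NAND(g4, in1) must be 1, so at least one of g4, in1 is 0.
Enumerating the 32 input combinations, 29 give g6 = 0 and 3 give g6 = 1.

29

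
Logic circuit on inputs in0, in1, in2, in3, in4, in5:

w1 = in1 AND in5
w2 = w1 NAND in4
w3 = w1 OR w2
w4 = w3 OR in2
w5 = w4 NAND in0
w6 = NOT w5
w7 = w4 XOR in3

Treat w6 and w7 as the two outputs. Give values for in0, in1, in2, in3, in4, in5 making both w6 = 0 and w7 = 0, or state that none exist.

in0=0, in1=1, in2=0, in3=1, in4=1, in5=0

Check with in0=0, in1=1, in2=0, in3=1, in4=1, in5=0:
w1 = in1 AND in5 = 1 AND 0 = 0
w2 = w1 NAND in4 = 0 NAND 1 = 1
w3 = w1 OR w2 = 0 OR 1 = 1
w4 = w3 OR in2 = 1 OR 0 = 1
w5 = w4 NAND in0 = 1 NAND 0 = 1
w6 = NOT w5 = NOT 1 = 0
w7 = w4 XOR in3 = 1 XOR 1 = 0
So w6 = 0 and w7 = 0.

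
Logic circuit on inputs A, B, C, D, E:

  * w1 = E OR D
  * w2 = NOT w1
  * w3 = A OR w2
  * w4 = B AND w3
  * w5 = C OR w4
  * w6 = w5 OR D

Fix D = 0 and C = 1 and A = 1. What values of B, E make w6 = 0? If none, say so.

With D = 0 and C = 1 and A = 1 fixed, none of the 4 settings of B, E give w6 = 0.
For example, with B=0, E=0:
w1 = E OR D = 0 OR 0 = 0
w2 = NOT w1 = NOT 0 = 1
w3 = A OR w2 = 1 OR 1 = 1
w4 = B AND w3 = 0 AND 1 = 0
w5 = C OR w4 = 1 OR 0 = 1
w6 = w5 OR D = 1 OR 0 = 1
giving w6 = 1 ≠ 0.

no solution exists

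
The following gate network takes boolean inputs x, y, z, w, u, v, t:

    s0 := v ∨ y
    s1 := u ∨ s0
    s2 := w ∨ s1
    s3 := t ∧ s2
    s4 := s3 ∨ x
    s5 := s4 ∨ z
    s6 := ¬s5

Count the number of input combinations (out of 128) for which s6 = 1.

s6 = ¬s5 must be 1, so s5 = 0.
Enumerating the 128 input combinations, 17 give s6 = 1 and 111 give s6 = 0.

17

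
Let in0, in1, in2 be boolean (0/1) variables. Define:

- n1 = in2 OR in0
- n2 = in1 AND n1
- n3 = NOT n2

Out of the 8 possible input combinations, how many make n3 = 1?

n3 = NOT n2 must be 1, so n2 = 0.
Satisfying assignments:
  in0=0, in1=0, in2=0
  in0=0, in1=0, in2=1
  in0=0, in1=1, in2=0
  in0=1, in1=0, in2=0
  in0=1, in1=0, in2=1

5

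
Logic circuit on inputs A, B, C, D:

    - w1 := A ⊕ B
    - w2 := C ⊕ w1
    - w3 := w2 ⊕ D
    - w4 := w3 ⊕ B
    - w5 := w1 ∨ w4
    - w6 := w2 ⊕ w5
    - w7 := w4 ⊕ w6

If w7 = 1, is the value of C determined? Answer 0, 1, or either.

either

Both values of C occur among assignments with w7 = 1:
  C=0: A=0, B=1, C=0, D=1
  C=1: A=0, B=0, C=1, D=0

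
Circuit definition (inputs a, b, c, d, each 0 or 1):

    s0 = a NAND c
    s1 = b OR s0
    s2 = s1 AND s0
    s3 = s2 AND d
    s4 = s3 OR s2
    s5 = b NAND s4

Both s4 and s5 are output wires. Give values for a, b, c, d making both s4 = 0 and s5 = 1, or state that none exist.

a=1, b=1, c=1, d=1

Check with a=1, b=1, c=1, d=1:
s0 = a NAND c = 1 NAND 1 = 0
s1 = b OR s0 = 1 OR 0 = 1
s2 = s1 AND s0 = 1 AND 0 = 0
s3 = s2 AND d = 0 AND 1 = 0
s4 = s3 OR s2 = 0 OR 0 = 0
s5 = b NAND s4 = 1 NAND 0 = 1
So s4 = 0 and s5 = 1.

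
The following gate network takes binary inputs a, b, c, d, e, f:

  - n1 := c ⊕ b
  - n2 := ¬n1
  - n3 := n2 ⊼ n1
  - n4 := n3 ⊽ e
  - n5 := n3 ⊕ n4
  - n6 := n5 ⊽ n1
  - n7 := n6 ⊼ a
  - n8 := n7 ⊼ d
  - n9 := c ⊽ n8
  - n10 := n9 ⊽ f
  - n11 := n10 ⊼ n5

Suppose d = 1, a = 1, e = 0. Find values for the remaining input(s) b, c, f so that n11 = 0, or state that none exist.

b=0, c=1, f=0

n11 = n10 ⊼ n5 must be 0, so both n10 = 1 and n5 = 1.
n10 = n9 ⊽ f must be 1, so both n9 = 0 and f = 0.
Check with d = 1, a = 1, e = 0 and b=0, c=1, f=0:
n1 = c ⊕ b = 1 ⊕ 0 = 1
n2 = ¬n1 = ¬1 = 0
n3 = n2 ⊼ n1 = 0 ⊼ 1 = 1
n4 = n3 ⊽ e = 1 ⊽ 0 = 0
n5 = n3 ⊕ n4 = 1 ⊕ 0 = 1
n6 = n5 ⊽ n1 = 1 ⊽ 1 = 0
n7 = n6 ⊼ a = 0 ⊼ 1 = 1
n8 = n7 ⊼ d = 1 ⊼ 1 = 0
n9 = c ⊽ n8 = 1 ⊽ 0 = 0
n10 = n9 ⊽ f = 0 ⊽ 0 = 1
n11 = n10 ⊼ n5 = 1 ⊼ 1 = 0
So n11 = 0.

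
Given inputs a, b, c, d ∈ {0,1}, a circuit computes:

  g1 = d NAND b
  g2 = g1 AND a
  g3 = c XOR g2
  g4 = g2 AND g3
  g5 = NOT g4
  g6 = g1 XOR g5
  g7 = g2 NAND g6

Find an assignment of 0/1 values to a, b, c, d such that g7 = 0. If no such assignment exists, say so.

g7 = g2 NAND g6 must be 0, so both g2 = 1 and g6 = 1.
Check with a=1, b=0, c=0, d=0:
g1 = d NAND b = 0 NAND 0 = 1
g2 = g1 AND a = 1 AND 1 = 1
g3 = c XOR g2 = 0 XOR 1 = 1
g4 = g2 AND g3 = 1 AND 1 = 1
g5 = NOT g4 = NOT 1 = 0
g6 = g1 XOR g5 = 1 XOR 0 = 1
g7 = g2 NAND g6 = 1 NAND 1 = 0
So g7 = 0 as required.

a=1, b=0, c=0, d=0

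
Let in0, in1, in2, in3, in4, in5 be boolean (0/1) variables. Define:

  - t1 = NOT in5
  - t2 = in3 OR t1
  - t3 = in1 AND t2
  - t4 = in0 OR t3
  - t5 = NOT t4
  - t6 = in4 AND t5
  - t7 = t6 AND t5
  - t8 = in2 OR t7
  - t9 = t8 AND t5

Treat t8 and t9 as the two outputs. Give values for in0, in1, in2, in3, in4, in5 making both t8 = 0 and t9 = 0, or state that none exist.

in0=0, in1=1, in2=0, in3=1, in4=1, in5=1

Check with in0=0, in1=1, in2=0, in3=1, in4=1, in5=1:
t1 = NOT in5 = NOT 1 = 0
t2 = in3 OR t1 = 1 OR 0 = 1
t3 = in1 AND t2 = 1 AND 1 = 1
t4 = in0 OR t3 = 0 OR 1 = 1
t5 = NOT t4 = NOT 1 = 0
t6 = in4 AND t5 = 1 AND 0 = 0
t7 = t6 AND t5 = 0 AND 0 = 0
t8 = in2 OR t7 = 0 OR 0 = 0
t9 = t8 AND t5 = 0 AND 0 = 0
So t8 = 0 and t9 = 0.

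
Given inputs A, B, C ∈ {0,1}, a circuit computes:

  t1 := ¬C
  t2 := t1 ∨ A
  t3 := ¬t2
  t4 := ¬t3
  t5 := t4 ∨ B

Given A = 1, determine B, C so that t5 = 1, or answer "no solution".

B=1, C=1

t5 = t4 ∨ B must be 1, so at least one of t4, B is 1.
Check with A = 1 and B=1, C=1:
t1 = ¬C = ¬1 = 0
t2 = t1 ∨ A = 0 ∨ 1 = 1
t3 = ¬t2 = ¬1 = 0
t4 = ¬t3 = ¬0 = 1
t5 = t4 ∨ B = 1 ∨ 1 = 1
So t5 = 1.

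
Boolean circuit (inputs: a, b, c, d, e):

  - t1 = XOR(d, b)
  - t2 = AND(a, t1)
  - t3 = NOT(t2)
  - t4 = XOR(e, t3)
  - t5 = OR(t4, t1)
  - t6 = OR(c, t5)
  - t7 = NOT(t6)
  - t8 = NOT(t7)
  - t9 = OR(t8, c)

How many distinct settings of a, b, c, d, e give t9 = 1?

t9 = OR(t8, c) must be 1, so at least one of t8, c is 1.
Enumerating the 32 input combinations, 28 give t9 = 1 and 4 give t9 = 0.

28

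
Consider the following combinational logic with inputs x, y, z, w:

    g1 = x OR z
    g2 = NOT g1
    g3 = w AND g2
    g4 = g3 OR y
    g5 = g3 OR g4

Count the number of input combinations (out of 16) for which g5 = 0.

7

g5 = g3 OR g4 must be 0, so both g3 = 0 and g4 = 0.
g3 = w AND g2 must be 0, so at least one of w, g2 is 0.
g4 = g3 OR y must be 0, so both g3 = 0 and y = 0.
Enumerating the 16 input combinations, 7 give g5 = 0 and 9 give g5 = 1.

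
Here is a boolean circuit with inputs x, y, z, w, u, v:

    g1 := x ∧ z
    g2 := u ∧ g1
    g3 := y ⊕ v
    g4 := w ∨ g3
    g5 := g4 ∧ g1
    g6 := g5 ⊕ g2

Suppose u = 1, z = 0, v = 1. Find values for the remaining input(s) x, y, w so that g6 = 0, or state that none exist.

Check with u = 1, z = 0, v = 1 and x=0, y=0, w=0:
g1 = x ∧ z = 0 ∧ 0 = 0
g2 = u ∧ g1 = 1 ∧ 0 = 0
g3 = y ⊕ v = 0 ⊕ 1 = 1
g4 = w ∨ g3 = 0 ∨ 1 = 1
g5 = g4 ∧ g1 = 1 ∧ 0 = 0
g6 = g5 ⊕ g2 = 0 ⊕ 0 = 0
So g6 = 0.

x=0 y=0 w=0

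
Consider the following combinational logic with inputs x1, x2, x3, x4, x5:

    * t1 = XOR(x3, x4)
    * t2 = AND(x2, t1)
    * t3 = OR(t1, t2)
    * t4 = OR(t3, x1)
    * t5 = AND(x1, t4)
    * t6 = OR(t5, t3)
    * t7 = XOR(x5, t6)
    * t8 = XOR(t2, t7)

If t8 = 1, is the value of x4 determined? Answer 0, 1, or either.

Both values of x4 occur among assignments with t8 = 1:
  x4=0: x1=0, x2=0, x3=0, x4=0, x5=1
  x4=1: x1=0, x2=0, x3=0, x4=1, x5=0

either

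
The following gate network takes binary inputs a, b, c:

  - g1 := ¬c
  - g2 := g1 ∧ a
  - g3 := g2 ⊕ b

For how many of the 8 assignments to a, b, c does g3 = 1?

4

g3 = g2 ⊕ b must be 1, so g2 and b differ.
Satisfying assignments:
  a=0, b=1, c=0
  a=0, b=1, c=1
  a=1, b=0, c=0
  a=1, b=1, c=1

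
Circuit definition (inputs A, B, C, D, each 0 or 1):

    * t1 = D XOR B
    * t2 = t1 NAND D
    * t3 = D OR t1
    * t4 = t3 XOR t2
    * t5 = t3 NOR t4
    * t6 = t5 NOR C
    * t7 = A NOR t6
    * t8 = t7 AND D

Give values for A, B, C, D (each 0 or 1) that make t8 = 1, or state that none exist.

t8 = t7 AND D must be 1, so both t7 = 1 and D = 1.
Check with A=0 B=0 C=1 D=1:
t1 = D XOR B = 1 XOR 0 = 1
t2 = t1 NAND D = 1 NAND 1 = 0
t3 = D OR t1 = 1 OR 1 = 1
t4 = t3 XOR t2 = 1 XOR 0 = 1
t5 = t3 NOR t4 = 1 NOR 1 = 0
t6 = t5 NOR C = 0 NOR 1 = 0
t7 = A NOR t6 = 0 NOR 0 = 1
t8 = t7 AND D = 1 AND 1 = 1
So t8 = 1 as required.

A=0 B=0 C=1 D=1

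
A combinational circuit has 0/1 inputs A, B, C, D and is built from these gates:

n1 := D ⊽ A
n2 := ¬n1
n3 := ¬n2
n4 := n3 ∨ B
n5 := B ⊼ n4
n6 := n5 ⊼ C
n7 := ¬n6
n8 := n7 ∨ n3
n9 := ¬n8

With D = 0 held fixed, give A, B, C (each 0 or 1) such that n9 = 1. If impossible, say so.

A=1, B=1, C=1

n9 = ¬n8 must be 1, so n8 = 0.
n8 = n7 ∨ n3 must be 0, so both n7 = 0 and n3 = 0.
Check with D = 0 and A=1, B=1, C=1:
n1 = D ⊽ A = 0 ⊽ 1 = 0
n2 = ¬n1 = ¬0 = 1
n3 = ¬n2 = ¬1 = 0
n4 = n3 ∨ B = 0 ∨ 1 = 1
n5 = B ⊼ n4 = 1 ⊼ 1 = 0
n6 = n5 ⊼ C = 0 ⊼ 1 = 1
n7 = ¬n6 = ¬1 = 0
n8 = n7 ∨ n3 = 0 ∨ 0 = 0
n9 = ¬n8 = ¬0 = 1
So n9 = 1.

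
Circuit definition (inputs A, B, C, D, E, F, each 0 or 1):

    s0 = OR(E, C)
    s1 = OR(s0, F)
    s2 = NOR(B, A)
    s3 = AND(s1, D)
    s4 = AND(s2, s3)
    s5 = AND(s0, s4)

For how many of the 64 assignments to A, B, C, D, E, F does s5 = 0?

58

s5 = AND(s0, s4) must be 0, so at least one of s0, s4 is 0.
Enumerating the 64 input combinations, 58 give s5 = 0 and 6 give s5 = 1.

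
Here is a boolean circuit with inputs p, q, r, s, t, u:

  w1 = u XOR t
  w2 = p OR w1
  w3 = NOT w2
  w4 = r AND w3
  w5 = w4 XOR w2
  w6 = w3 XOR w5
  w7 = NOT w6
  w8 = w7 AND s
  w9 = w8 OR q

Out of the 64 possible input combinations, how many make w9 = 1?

34

w9 = w8 OR q must be 1, so at least one of w8, q is 1.
Enumerating the 64 input combinations, 34 give w9 = 1 and 30 give w9 = 0.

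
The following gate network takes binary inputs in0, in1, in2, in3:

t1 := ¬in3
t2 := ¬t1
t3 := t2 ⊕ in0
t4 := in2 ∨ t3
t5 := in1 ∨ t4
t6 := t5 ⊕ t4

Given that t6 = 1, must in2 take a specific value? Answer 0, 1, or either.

t6 = t5 ⊕ t4 must be 1, so t5 and t4 differ.
Every assignment with t6 = 1 has in2 = 0; there are 2 such assignment(s).
  in0=0, in1=1, in2=0, in3=0
  in0=1, in1=1, in2=0, in3=1

0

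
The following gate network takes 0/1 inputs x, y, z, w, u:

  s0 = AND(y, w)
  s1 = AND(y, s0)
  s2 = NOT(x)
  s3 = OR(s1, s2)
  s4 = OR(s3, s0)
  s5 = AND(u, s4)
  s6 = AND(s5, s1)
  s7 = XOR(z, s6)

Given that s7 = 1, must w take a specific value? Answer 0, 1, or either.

either

Both values of w occur among assignments with s7 = 1:
  w=0: x=0, y=0, z=1, w=0, u=0
  w=1: x=0, y=0, z=1, w=1, u=0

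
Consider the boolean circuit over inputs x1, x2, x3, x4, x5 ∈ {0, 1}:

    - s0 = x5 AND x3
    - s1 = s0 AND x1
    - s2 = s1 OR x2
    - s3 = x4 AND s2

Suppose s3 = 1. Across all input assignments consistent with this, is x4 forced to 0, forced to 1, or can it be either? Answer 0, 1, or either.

1

s3 = x4 AND s2 must be 1, so both x4 = 1 and s2 = 1.
s2 = s1 OR x2 must be 1, so at least one of s1, x2 is 1.
Every assignment with s3 = 1 has x4 = 1; there are 9 such assignment(s).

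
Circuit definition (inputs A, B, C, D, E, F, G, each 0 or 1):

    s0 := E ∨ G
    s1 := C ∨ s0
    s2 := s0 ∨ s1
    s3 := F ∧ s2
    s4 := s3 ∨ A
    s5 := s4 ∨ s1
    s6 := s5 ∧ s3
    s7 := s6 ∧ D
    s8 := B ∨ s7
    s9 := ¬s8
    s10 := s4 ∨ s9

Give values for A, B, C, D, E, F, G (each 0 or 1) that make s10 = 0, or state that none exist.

A=0 B=1 C=0 D=1 E=1 F=0 G=1

s10 = s4 ∨ s9 must be 0, so both s4 = 0 and s9 = 0.
s4 = s3 ∨ A must be 0, so both s3 = 0 and A = 0.
Check with A=0 B=1 C=0 D=1 E=1 F=0 G=1:
s0 = E ∨ G = 1 ∨ 1 = 1
s1 = C ∨ s0 = 0 ∨ 1 = 1
s2 = s0 ∨ s1 = 1 ∨ 1 = 1
s3 = F ∧ s2 = 0 ∧ 1 = 0
s4 = s3 ∨ A = 0 ∨ 0 = 0
s5 = s4 ∨ s1 = 0 ∨ 1 = 1
s6 = s5 ∧ s3 = 1 ∧ 0 = 0
s7 = s6 ∧ D = 0 ∧ 1 = 0
s8 = B ∨ s7 = 1 ∨ 0 = 1
s9 = ¬s8 = ¬1 = 0
s10 = s4 ∨ s9 = 0 ∨ 0 = 0
So s10 = 0 as required.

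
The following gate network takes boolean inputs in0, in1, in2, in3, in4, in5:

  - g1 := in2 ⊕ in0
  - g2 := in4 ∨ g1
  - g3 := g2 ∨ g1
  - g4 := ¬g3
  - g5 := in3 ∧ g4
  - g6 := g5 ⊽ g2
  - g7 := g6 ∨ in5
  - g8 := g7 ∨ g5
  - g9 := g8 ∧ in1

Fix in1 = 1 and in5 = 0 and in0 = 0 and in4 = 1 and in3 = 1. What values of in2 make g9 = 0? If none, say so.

in2=1

g9 = g8 ∧ in1 must be 0, so at least one of g8, in1 is 0.
Check with in1 = 1 and in5 = 0 and in0 = 0 and in4 = 1 and in3 = 1 and in2=1:
g1 = in2 ⊕ in0 = 1 ⊕ 0 = 1
g2 = in4 ∨ g1 = 1 ∨ 1 = 1
g3 = g2 ∨ g1 = 1 ∨ 1 = 1
g4 = ¬g3 = ¬1 = 0
g5 = in3 ∧ g4 = 1 ∧ 0 = 0
g6 = g5 ⊽ g2 = 0 ⊽ 1 = 0
g7 = g6 ∨ in5 = 0 ∨ 0 = 0
g8 = g7 ∨ g5 = 0 ∨ 0 = 0
g9 = g8 ∧ in1 = 0 ∧ 1 = 0
So g9 = 0.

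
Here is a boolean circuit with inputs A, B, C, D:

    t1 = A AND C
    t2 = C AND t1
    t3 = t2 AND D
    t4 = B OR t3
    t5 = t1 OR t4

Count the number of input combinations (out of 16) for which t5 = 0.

6

t5 = t1 OR t4 must be 0, so both t1 = 0 and t4 = 0.
Satisfying assignments:
  A=0, B=0, C=0, D=0
  A=0, B=0, C=0, D=1
  A=0, B=0, C=1, D=0
  A=0, B=0, C=1, D=1
  A=1, B=0, C=0, D=0
  A=1, B=0, C=0, D=1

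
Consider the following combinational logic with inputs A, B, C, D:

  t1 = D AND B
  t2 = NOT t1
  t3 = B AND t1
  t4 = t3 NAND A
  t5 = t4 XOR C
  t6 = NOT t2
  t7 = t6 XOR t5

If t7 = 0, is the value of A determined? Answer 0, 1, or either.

either

Both values of A occur among assignments with t7 = 0:
  A=0: A=0, B=0, C=1, D=0
  A=1: A=1, B=0, C=1, D=0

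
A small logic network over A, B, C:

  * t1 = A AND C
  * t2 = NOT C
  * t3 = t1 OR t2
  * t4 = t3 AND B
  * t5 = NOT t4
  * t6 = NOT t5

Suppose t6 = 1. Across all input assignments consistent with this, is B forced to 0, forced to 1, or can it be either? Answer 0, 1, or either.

1

t6 = NOT t5 must be 1, so t5 = 0.
t5 = NOT t4 must be 0, so t4 = 1.
Every assignment with t6 = 1 has B = 1; there are 3 such assignment(s).
  A=0, B=1, C=0
  A=1, B=1, C=0
  A=1, B=1, C=1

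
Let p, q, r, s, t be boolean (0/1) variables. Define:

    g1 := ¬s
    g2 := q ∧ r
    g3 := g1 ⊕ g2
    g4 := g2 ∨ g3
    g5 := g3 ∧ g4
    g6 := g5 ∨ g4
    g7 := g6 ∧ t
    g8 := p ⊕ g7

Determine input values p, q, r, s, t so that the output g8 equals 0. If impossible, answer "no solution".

p=0, q=0, r=0, s=0, t=0

g8 = p ⊕ g7 must be 0, so p and g7 are equal.
Check with p=0, q=0, r=0, s=0, t=0:
g1 = ¬s = ¬0 = 1
g2 = q ∧ r = 0 ∧ 0 = 0
g3 = g1 ⊕ g2 = 1 ⊕ 0 = 1
g4 = g2 ∨ g3 = 0 ∨ 1 = 1
g5 = g3 ∧ g4 = 1 ∧ 1 = 1
g6 = g5 ∨ g4 = 1 ∨ 1 = 1
g7 = g6 ∧ t = 1 ∧ 0 = 0
g8 = p ⊕ g7 = 0 ⊕ 0 = 0
So g8 = 0 as required.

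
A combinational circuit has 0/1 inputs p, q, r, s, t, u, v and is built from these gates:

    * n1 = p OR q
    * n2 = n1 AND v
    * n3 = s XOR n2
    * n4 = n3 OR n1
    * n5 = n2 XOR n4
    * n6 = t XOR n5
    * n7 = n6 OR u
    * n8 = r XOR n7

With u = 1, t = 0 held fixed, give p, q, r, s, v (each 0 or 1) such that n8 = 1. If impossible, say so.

Check with u = 1, t = 0 and p=1, q=1, r=0, s=1, v=1:
n1 = p OR q = 1 OR 1 = 1
n2 = n1 AND v = 1 AND 1 = 1
n3 = s XOR n2 = 1 XOR 1 = 0
n4 = n3 OR n1 = 0 OR 1 = 1
n5 = n2 XOR n4 = 1 XOR 1 = 0
n6 = t XOR n5 = 0 XOR 0 = 0
n7 = n6 OR u = 0 OR 1 = 1
n8 = r XOR n7 = 0 XOR 1 = 1
So n8 = 1.

p=1, q=1, r=0, s=1, v=1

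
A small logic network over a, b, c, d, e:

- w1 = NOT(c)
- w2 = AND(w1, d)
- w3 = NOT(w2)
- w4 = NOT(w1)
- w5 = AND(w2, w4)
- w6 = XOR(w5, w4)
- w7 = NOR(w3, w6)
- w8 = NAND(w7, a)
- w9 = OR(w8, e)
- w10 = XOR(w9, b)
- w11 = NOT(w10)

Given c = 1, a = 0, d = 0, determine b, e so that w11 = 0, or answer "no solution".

w11 = NOT(w10) must be 0, so w10 = 1.
w10 = XOR(w9, b) must be 1, so w9 and b differ.
Check with c = 1, a = 0, d = 0 and b=0, e=1:
w1 = NOT(c) = NOT 1 = 0
w2 = AND(w1, d) = AND(0, 0) = 0
w3 = NOT(w2) = NOT 0 = 1
w4 = NOT(w1) = NOT 0 = 1
w5 = AND(w2, w4) = AND(0, 1) = 0
w6 = XOR(w5, w4) = XOR(0, 1) = 1
w7 = NOR(w3, w6) = NOR(1, 1) = 0
w8 = NAND(w7, a) = NAND(0, 0) = 1
w9 = OR(w8, e) = OR(1, 1) = 1
w10 = XOR(w9, b) = XOR(1, 0) = 1
w11 = NOT(w10) = NOT 1 = 0
So w11 = 0.

b=0, e=1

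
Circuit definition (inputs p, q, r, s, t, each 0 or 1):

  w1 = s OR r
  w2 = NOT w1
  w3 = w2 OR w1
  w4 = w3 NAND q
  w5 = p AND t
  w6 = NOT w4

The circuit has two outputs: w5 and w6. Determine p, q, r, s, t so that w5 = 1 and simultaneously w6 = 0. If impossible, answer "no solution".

p=1 q=0 r=0 s=1 t=1

Check with p=1 q=0 r=0 s=1 t=1:
w1 = s OR r = 1 OR 0 = 1
w2 = NOT w1 = NOT 1 = 0
w3 = w2 OR w1 = 0 OR 1 = 1
w4 = w3 NAND q = 1 NAND 0 = 1
w5 = p AND t = 1 AND 1 = 1
w6 = NOT w4 = NOT 1 = 0
So w5 = 1 and w6 = 0.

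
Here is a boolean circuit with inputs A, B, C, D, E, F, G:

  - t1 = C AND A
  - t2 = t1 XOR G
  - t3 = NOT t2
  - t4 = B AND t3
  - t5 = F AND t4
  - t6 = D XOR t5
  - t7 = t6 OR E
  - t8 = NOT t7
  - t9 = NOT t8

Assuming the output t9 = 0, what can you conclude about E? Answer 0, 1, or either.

t9 = NOT t8 must be 0, so t8 = 1.
t8 = NOT t7 must be 1, so t7 = 0.
t7 = t6 OR E must be 0, so both t6 = 0 and E = 0.
Every assignment with t9 = 0 has E = 0; there are 32 such assignment(s).

0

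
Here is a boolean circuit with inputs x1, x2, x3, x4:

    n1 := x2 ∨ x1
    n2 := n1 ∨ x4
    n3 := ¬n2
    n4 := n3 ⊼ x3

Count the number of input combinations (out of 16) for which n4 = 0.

1

n4 = n3 ⊼ x3 must be 0, so both n3 = 1 and x3 = 1.
n3 = ¬n2 must be 1, so n2 = 0.
n2 = n1 ∨ x4 must be 0, so both n1 = 0 and x4 = 0.
Enumerating the 16 input combinations, 1 give n4 = 0 and 15 give n4 = 1.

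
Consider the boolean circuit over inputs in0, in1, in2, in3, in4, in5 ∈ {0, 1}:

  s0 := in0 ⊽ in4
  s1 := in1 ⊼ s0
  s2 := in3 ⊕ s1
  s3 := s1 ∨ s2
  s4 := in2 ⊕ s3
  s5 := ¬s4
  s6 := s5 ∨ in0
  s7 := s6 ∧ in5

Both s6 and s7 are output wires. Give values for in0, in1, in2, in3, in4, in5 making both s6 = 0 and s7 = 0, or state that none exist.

Check with in0=0, in1=0, in2=0, in3=0, in4=0, in5=1:
s0 = in0 ⊽ in4 = 0 ⊽ 0 = 1
s1 = in1 ⊼ s0 = 0 ⊼ 1 = 1
s2 = in3 ⊕ s1 = 0 ⊕ 1 = 1
s3 = s1 ∨ s2 = 1 ∨ 1 = 1
s4 = in2 ⊕ s3 = 0 ⊕ 1 = 1
s5 = ¬s4 = ¬1 = 0
s6 = s5 ∨ in0 = 0 ∨ 0 = 0
s7 = s6 ∧ in5 = 0 ∧ 1 = 0
So s6 = 0 and s7 = 0.

in0=0, in1=0, in2=0, in3=0, in4=0, in5=1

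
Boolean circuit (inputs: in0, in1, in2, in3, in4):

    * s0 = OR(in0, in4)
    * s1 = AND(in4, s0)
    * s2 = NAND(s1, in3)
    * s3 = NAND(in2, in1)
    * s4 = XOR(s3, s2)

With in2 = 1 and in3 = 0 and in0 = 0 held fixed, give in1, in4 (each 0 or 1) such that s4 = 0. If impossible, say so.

in1=0, in4=1

s4 = XOR(s3, s2) must be 0, so s3 and s2 are equal.
Check with in2 = 1 and in3 = 0 and in0 = 0 and in1=0, in4=1:
s0 = OR(in0, in4) = OR(0, 1) = 1
s1 = AND(in4, s0) = AND(1, 1) = 1
s2 = NAND(s1, in3) = NAND(1, 0) = 1
s3 = NAND(in2, in1) = NAND(1, 0) = 1
s4 = XOR(s3, s2) = XOR(1, 1) = 0
So s4 = 0.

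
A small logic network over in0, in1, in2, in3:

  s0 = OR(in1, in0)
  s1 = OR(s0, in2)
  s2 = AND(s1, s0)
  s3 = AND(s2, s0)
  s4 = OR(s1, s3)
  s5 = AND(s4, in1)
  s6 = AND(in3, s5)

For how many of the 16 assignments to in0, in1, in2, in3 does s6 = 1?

s6 = AND(in3, s5) must be 1, so both in3 = 1 and s5 = 1.
s5 = AND(s4, in1) must be 1, so both s4 = 1 and in1 = 1.
s4 = OR(s1, s3) must be 1, so at least one of s1, s3 is 1.
Satisfying assignments:
  in0=0, in1=1, in2=0, in3=1
  in0=0, in1=1, in2=1, in3=1
  in0=1, in1=1, in2=0, in3=1
  in0=1, in1=1, in2=1, in3=1

4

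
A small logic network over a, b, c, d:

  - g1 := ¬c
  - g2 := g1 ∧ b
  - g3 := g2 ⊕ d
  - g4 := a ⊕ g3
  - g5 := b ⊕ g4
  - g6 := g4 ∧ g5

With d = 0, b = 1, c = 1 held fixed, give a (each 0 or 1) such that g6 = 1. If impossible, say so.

no solution exists

With d = 0, b = 1, c = 1 fixed, none of the 2 settings of a give g6 = 1.
For example, with a=0:
g1 = ¬c = ¬1 = 0
g2 = g1 ∧ b = 0 ∧ 1 = 0
g3 = g2 ⊕ d = 0 ⊕ 0 = 0
g4 = a ⊕ g3 = 0 ⊕ 0 = 0
g5 = b ⊕ g4 = 1 ⊕ 0 = 1
g6 = g4 ∧ g5 = 0 ∧ 1 = 0
giving g6 = 0 ≠ 1.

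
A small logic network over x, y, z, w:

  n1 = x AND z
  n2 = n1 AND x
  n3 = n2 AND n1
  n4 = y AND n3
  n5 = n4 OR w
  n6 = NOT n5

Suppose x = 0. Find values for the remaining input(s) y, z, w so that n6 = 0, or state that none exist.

Check with x = 0 and y=0, z=0, w=1:
n1 = x AND z = 0 AND 0 = 0
n2 = n1 AND x = 0 AND 0 = 0
n3 = n2 AND n1 = 0 AND 0 = 0
n4 = y AND n3 = 0 AND 0 = 0
n5 = n4 OR w = 0 OR 1 = 1
n6 = NOT n5 = NOT 1 = 0
So n6 = 0.

y=0, z=0, w=1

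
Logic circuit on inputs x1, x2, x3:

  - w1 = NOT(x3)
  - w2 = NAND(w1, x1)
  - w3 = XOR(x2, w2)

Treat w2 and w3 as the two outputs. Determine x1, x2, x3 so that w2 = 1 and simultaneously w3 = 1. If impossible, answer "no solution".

Check with x1=0, x2=0, x3=0:
w1 = NOT(x3) = NOT 0 = 1
w2 = NAND(w1, x1) = NAND(1, 0) = 1
w3 = XOR(x2, w2) = XOR(0, 1) = 1
So w2 = 1 and w3 = 1.

x1=0, x2=0, x3=0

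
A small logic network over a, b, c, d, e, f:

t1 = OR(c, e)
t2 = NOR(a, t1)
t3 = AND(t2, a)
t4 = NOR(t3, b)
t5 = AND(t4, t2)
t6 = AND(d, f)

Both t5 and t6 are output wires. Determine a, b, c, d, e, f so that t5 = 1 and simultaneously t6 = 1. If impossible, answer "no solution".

Check with a=0, b=0, c=0, d=1, e=0, f=1:
t1 = OR(c, e) = OR(0, 0) = 0
t2 = NOR(a, t1) = NOR(0, 0) = 1
t3 = AND(t2, a) = AND(1, 0) = 0
t4 = NOR(t3, b) = NOR(0, 0) = 1
t5 = AND(t4, t2) = AND(1, 1) = 1
t6 = AND(d, f) = AND(1, 1) = 1
So t5 = 1 and t6 = 1.

a=0, b=0, c=0, d=1, e=0, f=1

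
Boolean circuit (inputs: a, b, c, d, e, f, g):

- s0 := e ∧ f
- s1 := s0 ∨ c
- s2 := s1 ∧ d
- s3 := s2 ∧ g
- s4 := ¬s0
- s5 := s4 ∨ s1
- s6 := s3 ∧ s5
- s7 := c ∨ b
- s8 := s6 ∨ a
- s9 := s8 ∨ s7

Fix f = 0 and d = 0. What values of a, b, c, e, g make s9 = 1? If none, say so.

a=1 b=0 c=0 e=0 g=0

s9 = s8 ∨ s7 must be 1, so at least one of s8, s7 is 1.
Check with f = 0 and d = 0 and a=1, b=0, c=0, e=0, g=0:
s0 = e ∧ f = 0 ∧ 0 = 0
s1 = s0 ∨ c = 0 ∨ 0 = 0
s2 = s1 ∧ d = 0 ∧ 0 = 0
s3 = s2 ∧ g = 0 ∧ 0 = 0
s4 = ¬s0 = ¬0 = 1
s5 = s4 ∨ s1 = 1 ∨ 0 = 1
s6 = s3 ∧ s5 = 0 ∧ 1 = 0
s7 = c ∨ b = 0 ∨ 0 = 0
s8 = s6 ∨ a = 0 ∨ 1 = 1
s9 = s8 ∨ s7 = 1 ∨ 0 = 1
So s9 = 1.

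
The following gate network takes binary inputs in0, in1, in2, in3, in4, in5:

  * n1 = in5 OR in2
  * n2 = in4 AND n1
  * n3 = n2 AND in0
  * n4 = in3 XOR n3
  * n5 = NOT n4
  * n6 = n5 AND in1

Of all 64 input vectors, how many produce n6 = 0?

n6 = n5 AND in1 must be 0, so at least one of n5, in1 is 0.
Enumerating the 64 input combinations, 48 give n6 = 0 and 16 give n6 = 1.

48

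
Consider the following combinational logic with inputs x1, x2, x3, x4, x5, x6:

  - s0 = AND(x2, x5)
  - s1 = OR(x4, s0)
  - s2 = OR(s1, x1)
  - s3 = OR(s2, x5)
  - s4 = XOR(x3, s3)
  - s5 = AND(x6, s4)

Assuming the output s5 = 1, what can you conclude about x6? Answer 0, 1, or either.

s5 = AND(x6, s4) must be 1, so both x6 = 1 and s4 = 1.
s4 = XOR(x3, s3) must be 1, so x3 and s3 differ.
Every assignment with s5 = 1 has x6 = 1; there are 16 such assignment(s).

1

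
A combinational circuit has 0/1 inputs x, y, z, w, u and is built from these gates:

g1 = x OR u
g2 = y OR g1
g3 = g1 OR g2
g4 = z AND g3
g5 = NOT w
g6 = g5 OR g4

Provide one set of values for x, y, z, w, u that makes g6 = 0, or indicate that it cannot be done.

x=0, y=0, z=0, w=1, u=1

g6 = g5 OR g4 must be 0, so both g5 = 0 and g4 = 0.
Check with x=0, y=0, z=0, w=1, u=1:
g1 = x OR u = 0 OR 1 = 1
g2 = y OR g1 = 0 OR 1 = 1
g3 = g1 OR g2 = 1 OR 1 = 1
g4 = z AND g3 = 0 AND 1 = 0
g5 = NOT w = NOT 1 = 0
g6 = g5 OR g4 = 0 OR 0 = 0
So g6 = 0 as required.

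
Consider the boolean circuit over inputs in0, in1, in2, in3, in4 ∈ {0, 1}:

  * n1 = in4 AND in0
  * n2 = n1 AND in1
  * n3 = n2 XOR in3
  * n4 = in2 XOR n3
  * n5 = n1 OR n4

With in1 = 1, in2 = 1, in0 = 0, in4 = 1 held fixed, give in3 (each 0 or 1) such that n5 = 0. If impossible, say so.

in3=1

Check with in1 = 1, in2 = 1, in0 = 0, in4 = 1 and in3=1:
n1 = in4 AND in0 = 1 AND 0 = 0
n2 = n1 AND in1 = 0 AND 1 = 0
n3 = n2 XOR in3 = 0 XOR 1 = 1
n4 = in2 XOR n3 = 1 XOR 1 = 0
n5 = n1 OR n4 = 0 OR 0 = 0
So n5 = 0.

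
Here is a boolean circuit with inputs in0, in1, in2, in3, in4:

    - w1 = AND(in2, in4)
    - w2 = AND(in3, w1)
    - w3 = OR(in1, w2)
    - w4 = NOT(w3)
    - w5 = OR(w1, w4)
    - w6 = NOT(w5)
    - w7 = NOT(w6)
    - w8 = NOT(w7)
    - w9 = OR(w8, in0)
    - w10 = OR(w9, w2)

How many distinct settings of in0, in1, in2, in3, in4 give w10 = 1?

24

w10 = OR(w9, w2) must be 1, so at least one of w9, w2 is 1.
Enumerating the 32 input combinations, 24 give w10 = 1 and 8 give w10 = 0.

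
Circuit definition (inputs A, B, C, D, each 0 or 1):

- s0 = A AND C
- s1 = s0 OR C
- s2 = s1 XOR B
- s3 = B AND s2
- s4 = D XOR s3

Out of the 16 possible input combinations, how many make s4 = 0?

8

s4 = D XOR s3 must be 0, so D and s3 are equal.
Enumerating the 16 input combinations, 8 give s4 = 0 and 8 give s4 = 1.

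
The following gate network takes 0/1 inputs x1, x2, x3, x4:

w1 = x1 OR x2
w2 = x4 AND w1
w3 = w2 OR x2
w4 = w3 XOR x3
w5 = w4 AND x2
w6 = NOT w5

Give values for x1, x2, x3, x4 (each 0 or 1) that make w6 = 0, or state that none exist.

w6 = NOT w5 must be 0, so w5 = 1.
Check with x1=1, x2=1, x3=0, x4=1:
w1 = x1 OR x2 = 1 OR 1 = 1
w2 = x4 AND w1 = 1 AND 1 = 1
w3 = w2 OR x2 = 1 OR 1 = 1
w4 = w3 XOR x3 = 1 XOR 0 = 1
w5 = w4 AND x2 = 1 AND 1 = 1
w6 = NOT w5 = NOT 1 = 0
So w6 = 0 as required.

x1=1, x2=1, x3=0, x4=1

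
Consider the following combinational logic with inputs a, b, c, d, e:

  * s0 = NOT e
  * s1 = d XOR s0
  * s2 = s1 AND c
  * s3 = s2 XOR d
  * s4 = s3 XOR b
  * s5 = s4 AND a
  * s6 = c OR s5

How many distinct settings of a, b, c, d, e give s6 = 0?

s6 = c OR s5 must be 0, so both c = 0 and s5 = 0.
s5 = s4 AND a must be 0, so at least one of s4, a is 0.
Enumerating the 32 input combinations, 12 give s6 = 0 and 20 give s6 = 1.

12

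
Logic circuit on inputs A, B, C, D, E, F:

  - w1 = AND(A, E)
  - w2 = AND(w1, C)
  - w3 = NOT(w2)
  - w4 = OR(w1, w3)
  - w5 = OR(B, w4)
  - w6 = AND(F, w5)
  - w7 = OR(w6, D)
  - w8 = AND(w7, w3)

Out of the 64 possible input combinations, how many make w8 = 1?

w8 = AND(w7, w3) must be 1, so both w7 = 1 and w3 = 1.
w7 = OR(w6, D) must be 1, so at least one of w6, D is 1.
w3 = NOT(w2) must be 1, so w2 = 0.
Enumerating the 64 input combinations, 42 give w8 = 1 and 22 give w8 = 0.

42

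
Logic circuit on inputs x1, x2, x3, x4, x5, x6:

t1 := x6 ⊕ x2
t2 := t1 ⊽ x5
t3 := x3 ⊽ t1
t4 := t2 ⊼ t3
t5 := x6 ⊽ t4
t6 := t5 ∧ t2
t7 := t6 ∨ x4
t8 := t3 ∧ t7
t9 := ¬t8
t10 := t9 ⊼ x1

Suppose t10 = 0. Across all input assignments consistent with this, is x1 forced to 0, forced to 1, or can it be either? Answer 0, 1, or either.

t10 = t9 ⊼ x1 must be 0, so both t9 = 1 and x1 = 1.
Every assignment with t10 = 0 has x1 = 1; there are 27 such assignment(s).

1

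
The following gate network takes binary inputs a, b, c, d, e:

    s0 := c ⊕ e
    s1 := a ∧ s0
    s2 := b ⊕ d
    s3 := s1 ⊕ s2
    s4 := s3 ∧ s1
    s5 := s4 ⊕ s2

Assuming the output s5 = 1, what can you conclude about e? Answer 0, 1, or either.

either

Both values of e occur among assignments with s5 = 1:
  e=0: a=0, b=0, c=0, d=1, e=0
  e=1: a=0, b=0, c=0, d=1, e=1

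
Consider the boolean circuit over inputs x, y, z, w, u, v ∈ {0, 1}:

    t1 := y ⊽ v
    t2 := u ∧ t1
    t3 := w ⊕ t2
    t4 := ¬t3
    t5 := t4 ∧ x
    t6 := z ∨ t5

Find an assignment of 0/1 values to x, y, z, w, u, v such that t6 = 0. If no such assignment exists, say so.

x=0, y=0, z=0, w=1, u=1, v=1

t6 = z ∨ t5 must be 0, so both z = 0 and t5 = 0.
t5 = t4 ∧ x must be 0, so at least one of t4, x is 0.
Check with x=0, y=0, z=0, w=1, u=1, v=1:
t1 = y ⊽ v = 0 ⊽ 1 = 0
t2 = u ∧ t1 = 1 ∧ 0 = 0
t3 = w ⊕ t2 = 1 ⊕ 0 = 1
t4 = ¬t3 = ¬1 = 0
t5 = t4 ∧ x = 0 ∧ 0 = 0
t6 = z ∨ t5 = 0 ∨ 0 = 0
So t6 = 0 as required.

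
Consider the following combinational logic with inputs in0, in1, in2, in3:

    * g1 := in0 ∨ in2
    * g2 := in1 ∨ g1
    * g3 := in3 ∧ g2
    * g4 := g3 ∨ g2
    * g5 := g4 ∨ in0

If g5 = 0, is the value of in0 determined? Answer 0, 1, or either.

0

g5 = g4 ∨ in0 must be 0, so both g4 = 0 and in0 = 0.
Every assignment with g5 = 0 has in0 = 0; there are 2 such assignment(s).
  in0=0, in1=0, in2=0, in3=0
  in0=0, in1=0, in2=0, in3=1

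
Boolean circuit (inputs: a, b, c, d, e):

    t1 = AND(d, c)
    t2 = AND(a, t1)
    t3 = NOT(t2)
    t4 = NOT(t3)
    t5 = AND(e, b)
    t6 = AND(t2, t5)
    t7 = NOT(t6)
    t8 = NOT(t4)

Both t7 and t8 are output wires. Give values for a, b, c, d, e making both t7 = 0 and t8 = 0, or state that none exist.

a=1, b=1, c=1, d=1, e=1

Check with a=1, b=1, c=1, d=1, e=1:
t1 = AND(d, c) = AND(1, 1) = 1
t2 = AND(a, t1) = AND(1, 1) = 1
t3 = NOT(t2) = NOT 1 = 0
t4 = NOT(t3) = NOT 0 = 1
t5 = AND(e, b) = AND(1, 1) = 1
t6 = AND(t2, t5) = AND(1, 1) = 1
t7 = NOT(t6) = NOT 1 = 0
t8 = NOT(t4) = NOT 1 = 0
So t7 = 0 and t8 = 0.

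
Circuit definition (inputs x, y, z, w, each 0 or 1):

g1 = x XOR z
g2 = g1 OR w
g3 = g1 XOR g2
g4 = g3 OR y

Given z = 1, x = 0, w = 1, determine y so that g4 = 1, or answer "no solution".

y=1

g4 = g3 OR y must be 1, so at least one of g3, y is 1.
Check with z = 1, x = 0, w = 1 and y=1:
g1 = x XOR z = 0 XOR 1 = 1
g2 = g1 OR w = 1 OR 1 = 1
g3 = g1 XOR g2 = 1 XOR 1 = 0
g4 = g3 OR y = 0 OR 1 = 1
So g4 = 1.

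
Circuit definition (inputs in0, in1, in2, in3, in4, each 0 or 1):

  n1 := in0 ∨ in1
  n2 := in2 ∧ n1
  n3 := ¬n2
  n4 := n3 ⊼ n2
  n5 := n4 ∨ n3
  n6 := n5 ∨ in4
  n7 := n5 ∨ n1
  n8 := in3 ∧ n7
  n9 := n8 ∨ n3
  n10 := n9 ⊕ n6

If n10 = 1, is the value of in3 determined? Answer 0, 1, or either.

n10 = n9 ⊕ n6 must be 1, so n9 and n6 differ.
Every assignment with n10 = 1 has in3 = 0; there are 6 such assignment(s).

0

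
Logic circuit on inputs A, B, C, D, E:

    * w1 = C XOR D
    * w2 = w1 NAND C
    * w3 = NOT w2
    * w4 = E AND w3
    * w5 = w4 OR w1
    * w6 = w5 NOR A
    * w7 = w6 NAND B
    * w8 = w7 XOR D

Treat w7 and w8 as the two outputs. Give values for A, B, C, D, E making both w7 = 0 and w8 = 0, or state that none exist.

Check with A=0 B=1 C=0 D=0 E=1:
w1 = C XOR D = 0 XOR 0 = 0
w2 = w1 NAND C = 0 NAND 0 = 1
w3 = NOT w2 = NOT 1 = 0
w4 = E AND w3 = 1 AND 0 = 0
w5 = w4 OR w1 = 0 OR 0 = 0
w6 = w5 NOR A = 0 NOR 0 = 1
w7 = w6 NAND B = 1 NAND 1 = 0
w8 = w7 XOR D = 0 XOR 0 = 0
So w7 = 0 and w8 = 0.

A=0 B=1 C=0 D=0 E=1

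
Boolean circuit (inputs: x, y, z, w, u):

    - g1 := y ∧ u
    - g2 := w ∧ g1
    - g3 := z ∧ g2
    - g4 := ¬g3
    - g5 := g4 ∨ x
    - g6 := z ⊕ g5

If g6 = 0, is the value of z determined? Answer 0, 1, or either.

g6 = z ⊕ g5 must be 0, so z and g5 are equal.
Every assignment with g6 = 0 has z = 1; there are 15 such assignment(s).

1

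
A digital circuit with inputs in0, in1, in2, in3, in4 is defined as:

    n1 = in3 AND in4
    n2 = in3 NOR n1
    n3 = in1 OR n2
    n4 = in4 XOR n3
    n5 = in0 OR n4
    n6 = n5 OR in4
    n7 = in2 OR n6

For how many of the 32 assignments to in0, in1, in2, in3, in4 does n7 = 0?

n7 = in2 OR n6 must be 0, so both in2 = 0 and n6 = 0.
n6 = n5 OR in4 must be 0, so both n5 = 0 and in4 = 0.
Satisfying assignments:
  in0=0, in1=0, in2=0, in3=1, in4=0

1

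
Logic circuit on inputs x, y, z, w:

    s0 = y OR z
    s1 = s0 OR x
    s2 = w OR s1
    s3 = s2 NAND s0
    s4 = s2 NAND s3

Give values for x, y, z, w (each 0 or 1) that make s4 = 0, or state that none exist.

x=0 y=0 z=0 w=1

Check with x=0 y=0 z=0 w=1:
s0 = y OR z = 0 OR 0 = 0
s1 = s0 OR x = 0 OR 0 = 0
s2 = w OR s1 = 1 OR 0 = 1
s3 = s2 NAND s0 = 1 NAND 0 = 1
s4 = s2 NAND s3 = 1 NAND 1 = 0
So s4 = 0 as required.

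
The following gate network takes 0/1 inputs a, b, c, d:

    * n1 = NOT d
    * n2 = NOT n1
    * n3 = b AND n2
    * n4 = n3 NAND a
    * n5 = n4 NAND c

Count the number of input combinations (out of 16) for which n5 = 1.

9

n5 = n4 NAND c must be 1, so at least one of n4, c is 0.
Enumerating the 16 input combinations, 9 give n5 = 1 and 7 give n5 = 0.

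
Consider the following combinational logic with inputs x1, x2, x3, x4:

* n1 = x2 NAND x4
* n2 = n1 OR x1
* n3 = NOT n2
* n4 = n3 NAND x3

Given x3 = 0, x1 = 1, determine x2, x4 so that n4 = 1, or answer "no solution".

Check with x3 = 0, x1 = 1 and x2=0, x4=1:
n1 = x2 NAND x4 = 0 NAND 1 = 1
n2 = n1 OR x1 = 1 OR 1 = 1
n3 = NOT n2 = NOT 1 = 0
n4 = n3 NAND x3 = 0 NAND 0 = 1
So n4 = 1.

x2=0, x4=1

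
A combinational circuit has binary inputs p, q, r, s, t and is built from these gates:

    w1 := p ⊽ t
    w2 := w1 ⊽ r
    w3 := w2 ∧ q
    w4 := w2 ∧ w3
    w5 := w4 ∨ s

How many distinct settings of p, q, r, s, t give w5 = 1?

w5 = w4 ∨ s must be 1, so at least one of w4, s is 1.
Enumerating the 32 input combinations, 19 give w5 = 1 and 13 give w5 = 0.

19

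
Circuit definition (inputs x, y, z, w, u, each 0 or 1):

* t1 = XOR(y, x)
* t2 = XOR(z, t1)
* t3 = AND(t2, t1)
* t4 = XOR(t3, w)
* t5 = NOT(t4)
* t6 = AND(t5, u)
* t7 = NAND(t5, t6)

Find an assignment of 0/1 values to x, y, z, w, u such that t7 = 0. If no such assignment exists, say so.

t7 = NAND(t5, t6) must be 0, so both t5 = 1 and t6 = 1.
t5 = NOT(t4) must be 1, so t4 = 0.
t6 = AND(t5, u) must be 1, so both t5 = 1 and u = 1.
Check with x=0, y=1, z=0, w=1, u=1:
t1 = XOR(y, x) = XOR(1, 0) = 1
t2 = XOR(z, t1) = XOR(0, 1) = 1
t3 = AND(t2, t1) = AND(1, 1) = 1
t4 = XOR(t3, w) = XOR(1, 1) = 0
t5 = NOT(t4) = NOT 0 = 1
t6 = AND(t5, u) = AND(1, 1) = 1
t7 = NAND(t5, t6) = NAND(1, 1) = 0
So t7 = 0 as required.

x=0, y=1, z=0, w=1, u=1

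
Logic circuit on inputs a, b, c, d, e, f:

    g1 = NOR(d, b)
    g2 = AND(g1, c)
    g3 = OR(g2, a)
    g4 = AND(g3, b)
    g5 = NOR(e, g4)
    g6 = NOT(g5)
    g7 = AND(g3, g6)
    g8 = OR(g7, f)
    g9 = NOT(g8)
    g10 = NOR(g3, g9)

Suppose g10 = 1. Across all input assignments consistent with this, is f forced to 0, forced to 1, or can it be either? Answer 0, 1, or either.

g10 = NOR(g3, g9) must be 1, so both g3 = 0 and g9 = 0.
Every assignment with g10 = 1 has f = 1; there are 14 such assignment(s).

1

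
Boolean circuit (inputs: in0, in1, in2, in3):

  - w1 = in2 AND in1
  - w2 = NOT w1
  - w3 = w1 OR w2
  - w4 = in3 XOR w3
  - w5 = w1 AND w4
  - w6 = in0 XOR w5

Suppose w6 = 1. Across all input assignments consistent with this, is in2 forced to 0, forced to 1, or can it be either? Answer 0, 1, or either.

either

Both values of in2 occur among assignments with w6 = 1:
  in2=0: in0=1, in1=0, in2=0, in3=0
  in2=1: in0=0, in1=1, in2=1, in3=0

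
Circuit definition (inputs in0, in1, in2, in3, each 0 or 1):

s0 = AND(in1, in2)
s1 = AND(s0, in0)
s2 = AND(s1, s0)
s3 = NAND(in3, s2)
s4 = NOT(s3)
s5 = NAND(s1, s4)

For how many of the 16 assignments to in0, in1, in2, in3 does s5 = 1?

s5 = NAND(s1, s4) must be 1, so at least one of s1, s4 is 0.
Enumerating the 16 input combinations, 15 give s5 = 1 and 1 give s5 = 0.

15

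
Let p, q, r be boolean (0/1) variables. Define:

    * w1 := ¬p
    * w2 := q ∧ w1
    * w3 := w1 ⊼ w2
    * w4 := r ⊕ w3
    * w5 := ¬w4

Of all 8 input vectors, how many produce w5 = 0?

w5 = ¬w4 must be 0, so w4 = 1.
w4 = r ⊕ w3 must be 1, so r and w3 differ.
Satisfying assignments:
  p=0, q=0, r=0
  p=0, q=1, r=1
  p=1, q=0, r=0
  p=1, q=1, r=0

4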